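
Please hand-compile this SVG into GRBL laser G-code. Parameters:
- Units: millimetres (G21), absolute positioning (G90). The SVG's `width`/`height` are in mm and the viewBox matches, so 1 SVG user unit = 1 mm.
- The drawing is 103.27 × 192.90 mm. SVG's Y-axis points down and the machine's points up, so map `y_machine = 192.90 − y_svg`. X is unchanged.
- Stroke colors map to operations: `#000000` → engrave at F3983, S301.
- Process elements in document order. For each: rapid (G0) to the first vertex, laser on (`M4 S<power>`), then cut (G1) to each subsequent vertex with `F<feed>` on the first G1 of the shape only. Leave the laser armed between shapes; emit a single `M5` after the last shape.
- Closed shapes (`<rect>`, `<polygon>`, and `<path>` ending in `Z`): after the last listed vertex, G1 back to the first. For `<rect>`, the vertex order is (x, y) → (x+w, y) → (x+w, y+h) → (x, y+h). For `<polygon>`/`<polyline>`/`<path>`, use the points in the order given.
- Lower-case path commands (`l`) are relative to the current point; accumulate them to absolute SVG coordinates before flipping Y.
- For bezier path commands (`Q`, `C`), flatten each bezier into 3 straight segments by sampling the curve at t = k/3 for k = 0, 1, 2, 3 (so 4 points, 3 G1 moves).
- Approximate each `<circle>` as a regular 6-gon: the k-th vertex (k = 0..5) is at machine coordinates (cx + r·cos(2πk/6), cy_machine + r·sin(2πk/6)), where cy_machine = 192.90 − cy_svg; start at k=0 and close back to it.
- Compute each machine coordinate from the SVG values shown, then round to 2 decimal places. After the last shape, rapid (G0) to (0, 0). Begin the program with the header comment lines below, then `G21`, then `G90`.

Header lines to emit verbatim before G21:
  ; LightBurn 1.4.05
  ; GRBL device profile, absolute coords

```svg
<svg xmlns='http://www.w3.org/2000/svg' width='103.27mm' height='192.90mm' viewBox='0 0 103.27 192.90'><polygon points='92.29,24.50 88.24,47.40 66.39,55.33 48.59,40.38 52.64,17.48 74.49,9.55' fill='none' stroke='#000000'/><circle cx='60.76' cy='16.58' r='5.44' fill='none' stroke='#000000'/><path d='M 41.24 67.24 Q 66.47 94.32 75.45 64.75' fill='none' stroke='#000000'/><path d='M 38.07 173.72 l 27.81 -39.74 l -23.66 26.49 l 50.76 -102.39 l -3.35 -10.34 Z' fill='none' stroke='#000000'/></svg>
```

; LightBurn 1.4.05
; GRBL device profile, absolute coords
G21
G90
G0 X92.29 Y168.40
M4 S301
G1 X88.24 Y145.50 F3983
G1 X66.39 Y137.57
G1 X48.59 Y152.52
G1 X52.64 Y175.42
G1 X74.49 Y183.35
G1 X92.29 Y168.40
G0 X66.20 Y176.32
M4 S301
G1 X63.48 Y181.03 F3983
G1 X58.04 Y181.03
G1 X55.32 Y176.32
G1 X58.04 Y171.61
G1 X63.48 Y171.61
G1 X66.20 Y176.32
G0 X41.24 Y125.66
M4 S301
G1 X56.25 Y113.90 F3983
G1 X67.66 Y114.73
G1 X75.45 Y128.15
G0 X38.07 Y19.18
M4 S301
G1 X65.88 Y58.92 F3983
G1 X42.22 Y32.43
G1 X92.98 Y134.82
G1 X89.63 Y145.16
G1 X38.07 Y19.18
M5
G0 X0.00 Y0.00

viewBox `0 0 103.27 192.90` with mm width/height → 1 unit = 1 mm. Flip: y_m = 192.90 − y_svg.

**Shape 1** — `<polygon>` regular polygon, stroke `#000000` → engrave (S301, F3983). Machine vertices: (92.29,168.40) → (88.24,145.50) → (66.39,137.57) → (48.59,152.52) → (52.64,175.42) → (74.49,183.35) → (92.29,168.40). Closed: final G1 returns to the first vertex.

**Shape 2** — `<circle>` circle, stroke `#000000` → engrave (S301, F3983). Machine vertices: (66.20,176.32) → (63.48,181.03) → (58.04,181.03) → (55.32,176.32) → (58.04,171.61) → (63.48,171.61) → (66.20,176.32). Closed: final G1 returns to the first vertex.

**Shape 3** — `<path>` quadratic bezier, stroke `#000000` → engrave (S301, F3983). Control points (SVG): P0=(41.24,67.24), P1=(66.47,94.32), P2=(75.45,64.75); sampled at t=k/3. Machine vertices: (41.24,125.66) → (56.25,113.90) → (67.66,114.73) → (75.45,128.15). Open path.

**Shape 4** — `<path>` closed polygon, stroke `#000000` → engrave (S301, F3983). Machine vertices: (38.07,19.18) → (65.88,58.92) → (42.22,32.43) → (92.98,134.82) → (89.63,145.16) → (38.07,19.18). Closed: final G1 returns to the first vertex.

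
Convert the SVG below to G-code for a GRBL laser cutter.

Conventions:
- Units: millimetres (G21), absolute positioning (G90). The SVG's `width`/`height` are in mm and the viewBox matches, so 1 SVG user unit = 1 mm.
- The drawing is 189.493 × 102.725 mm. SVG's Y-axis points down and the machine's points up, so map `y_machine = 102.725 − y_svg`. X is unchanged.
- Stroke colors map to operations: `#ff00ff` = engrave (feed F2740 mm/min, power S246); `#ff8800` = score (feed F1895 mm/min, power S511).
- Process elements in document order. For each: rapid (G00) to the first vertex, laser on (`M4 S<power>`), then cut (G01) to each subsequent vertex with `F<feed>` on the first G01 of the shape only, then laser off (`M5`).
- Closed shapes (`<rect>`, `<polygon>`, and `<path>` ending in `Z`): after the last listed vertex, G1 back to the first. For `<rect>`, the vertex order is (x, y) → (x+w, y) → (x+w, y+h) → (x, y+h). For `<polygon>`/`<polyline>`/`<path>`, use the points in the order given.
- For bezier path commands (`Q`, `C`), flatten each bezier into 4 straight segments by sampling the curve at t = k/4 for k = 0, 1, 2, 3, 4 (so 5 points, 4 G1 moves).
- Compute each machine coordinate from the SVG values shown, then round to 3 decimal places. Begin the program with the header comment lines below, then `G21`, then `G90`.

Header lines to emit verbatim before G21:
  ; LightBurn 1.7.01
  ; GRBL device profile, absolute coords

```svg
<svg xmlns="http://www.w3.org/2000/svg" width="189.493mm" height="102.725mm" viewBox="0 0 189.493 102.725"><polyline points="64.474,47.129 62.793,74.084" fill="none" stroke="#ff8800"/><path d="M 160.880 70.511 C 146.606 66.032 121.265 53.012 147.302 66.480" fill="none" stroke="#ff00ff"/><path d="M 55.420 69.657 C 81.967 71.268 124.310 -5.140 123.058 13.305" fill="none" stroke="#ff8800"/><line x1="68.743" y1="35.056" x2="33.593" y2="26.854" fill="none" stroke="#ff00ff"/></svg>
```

1 u = 1 mm; y_m = 102.725 − y.

[1] `<polyline>` line segment, #ff8800→score S511 F1895: (64.474,55.596) → (62.793,28.641)

[2] `<path>` cubic bezier, #ff00ff→engrave S246 F2740: (160.880,32.214) → (149.075,36.627) → (138.974,40.960) → (136.432,41.927) → (147.302,36.245)

[3] `<path>` cubic bezier, #ff8800→score S511 F1895: (55.420,33.068) → (77.364,43.787) → (99.664,67.557) → (116.751,88.170) → (123.058,89.420)

[4] `<line>` line segment, #ff00ff→engrave S246 F2740: (68.743,67.669) → (33.593,75.871)

; LightBurn 1.7.01
; GRBL device profile, absolute coords
G21
G90
G00 X64.474 Y55.596
M4 S511
G01 X62.793 Y28.641 F1895
M5
G00 X160.880 Y32.214
M4 S246
G01 X149.075 Y36.627 F2740
G01 X138.974 Y40.960
G01 X136.432 Y41.927
G01 X147.302 Y36.245
M5
G00 X55.420 Y33.068
M4 S511
G01 X77.364 Y43.787 F1895
G01 X99.664 Y67.557
G01 X116.751 Y88.170
G01 X123.058 Y89.420
M5
G00 X68.743 Y67.669
M4 S246
G01 X33.593 Y75.871 F2740
M5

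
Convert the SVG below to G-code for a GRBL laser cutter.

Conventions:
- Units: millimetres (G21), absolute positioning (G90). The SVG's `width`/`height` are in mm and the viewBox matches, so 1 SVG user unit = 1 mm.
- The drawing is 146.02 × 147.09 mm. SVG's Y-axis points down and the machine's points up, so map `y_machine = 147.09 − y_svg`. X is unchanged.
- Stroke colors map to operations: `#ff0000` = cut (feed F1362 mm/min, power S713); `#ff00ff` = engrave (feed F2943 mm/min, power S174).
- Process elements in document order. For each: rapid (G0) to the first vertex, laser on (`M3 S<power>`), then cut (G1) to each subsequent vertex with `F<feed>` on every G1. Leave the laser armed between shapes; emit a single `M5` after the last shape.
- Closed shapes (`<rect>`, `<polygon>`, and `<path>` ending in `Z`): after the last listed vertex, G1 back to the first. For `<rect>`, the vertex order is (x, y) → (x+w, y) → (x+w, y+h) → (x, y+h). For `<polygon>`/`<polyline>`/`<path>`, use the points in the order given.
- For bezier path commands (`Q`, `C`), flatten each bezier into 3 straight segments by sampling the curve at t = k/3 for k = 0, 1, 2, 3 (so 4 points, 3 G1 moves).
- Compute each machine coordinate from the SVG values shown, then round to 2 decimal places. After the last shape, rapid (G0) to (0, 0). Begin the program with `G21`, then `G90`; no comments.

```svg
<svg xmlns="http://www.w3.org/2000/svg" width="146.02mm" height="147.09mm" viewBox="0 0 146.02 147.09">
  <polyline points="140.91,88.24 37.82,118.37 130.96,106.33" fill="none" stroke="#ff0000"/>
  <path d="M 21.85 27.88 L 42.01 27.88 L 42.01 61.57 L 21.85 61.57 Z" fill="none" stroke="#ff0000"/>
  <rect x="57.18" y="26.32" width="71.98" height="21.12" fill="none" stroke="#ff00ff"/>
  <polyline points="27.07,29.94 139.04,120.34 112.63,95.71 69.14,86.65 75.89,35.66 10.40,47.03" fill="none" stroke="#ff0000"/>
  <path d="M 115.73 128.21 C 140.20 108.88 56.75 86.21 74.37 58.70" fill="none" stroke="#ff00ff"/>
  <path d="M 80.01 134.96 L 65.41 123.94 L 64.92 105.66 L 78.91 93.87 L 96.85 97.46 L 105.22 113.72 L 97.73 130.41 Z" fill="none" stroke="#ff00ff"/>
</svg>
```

1 u = 1 mm; y_m = 147.09 − y.

[1] `<polyline>` open polyline, #ff0000→cut S713 F1362: (140.91,58.85) → (37.82,28.72) → (130.96,40.76)

[2] `<path>` rectangle, #ff0000→cut S713 F1362: (21.85,119.21) → (42.01,119.21) → (42.01,85.52) → (21.85,85.52) → (21.85,119.21) (closed)

[3] `<rect>` rectangle, #ff00ff→engrave S174 F2943: (57.18,120.77) → (129.16,120.77) → (129.16,99.65) → (57.18,99.65) → (57.18,120.77) (closed)

[4] `<polyline>` open polyline, #ff0000→cut S713 F1362: (27.07,117.15) → (139.04,26.75) → (112.63,51.38) → (69.14,60.44) → (75.89,111.43) → (10.40,100.06)

[5] `<path>` cubic bezier, #ff00ff→engrave S174 F2943: (115.73,18.88) → (111.97,39.38) → (82.70,62.44) → (74.37,88.39)

[6] `<path>` regular polygon, #ff00ff→engrave S174 F2943: (80.01,12.13) → (65.41,23.15) → (64.92,41.43) → (78.91,53.22) → (96.85,49.63) → (105.22,33.37) → (97.73,16.68) → (80.01,12.13) (closed)

G21
G90
G0 X140.91 Y58.85
M3 S713
G1 X37.82 Y28.72 F1362
G1 X130.96 Y40.76 F1362
G0 X21.85 Y119.21
M3 S713
G1 X42.01 Y119.21 F1362
G1 X42.01 Y85.52 F1362
G1 X21.85 Y85.52 F1362
G1 X21.85 Y119.21 F1362
G0 X57.18 Y120.77
M3 S174
G1 X129.16 Y120.77 F2943
G1 X129.16 Y99.65 F2943
G1 X57.18 Y99.65 F2943
G1 X57.18 Y120.77 F2943
G0 X27.07 Y117.15
M3 S713
G1 X139.04 Y26.75 F1362
G1 X112.63 Y51.38 F1362
G1 X69.14 Y60.44 F1362
G1 X75.89 Y111.43 F1362
G1 X10.40 Y100.06 F1362
G0 X115.73 Y18.88
M3 S174
G1 X111.97 Y39.38 F2943
G1 X82.70 Y62.44 F2943
G1 X74.37 Y88.39 F2943
G0 X80.01 Y12.13
M3 S174
G1 X65.41 Y23.15 F2943
G1 X64.92 Y41.43 F2943
G1 X78.91 Y53.22 F2943
G1 X96.85 Y49.63 F2943
G1 X105.22 Y33.37 F2943
G1 X97.73 Y16.68 F2943
G1 X80.01 Y12.13 F2943
M5
G0 X0.00 Y0.00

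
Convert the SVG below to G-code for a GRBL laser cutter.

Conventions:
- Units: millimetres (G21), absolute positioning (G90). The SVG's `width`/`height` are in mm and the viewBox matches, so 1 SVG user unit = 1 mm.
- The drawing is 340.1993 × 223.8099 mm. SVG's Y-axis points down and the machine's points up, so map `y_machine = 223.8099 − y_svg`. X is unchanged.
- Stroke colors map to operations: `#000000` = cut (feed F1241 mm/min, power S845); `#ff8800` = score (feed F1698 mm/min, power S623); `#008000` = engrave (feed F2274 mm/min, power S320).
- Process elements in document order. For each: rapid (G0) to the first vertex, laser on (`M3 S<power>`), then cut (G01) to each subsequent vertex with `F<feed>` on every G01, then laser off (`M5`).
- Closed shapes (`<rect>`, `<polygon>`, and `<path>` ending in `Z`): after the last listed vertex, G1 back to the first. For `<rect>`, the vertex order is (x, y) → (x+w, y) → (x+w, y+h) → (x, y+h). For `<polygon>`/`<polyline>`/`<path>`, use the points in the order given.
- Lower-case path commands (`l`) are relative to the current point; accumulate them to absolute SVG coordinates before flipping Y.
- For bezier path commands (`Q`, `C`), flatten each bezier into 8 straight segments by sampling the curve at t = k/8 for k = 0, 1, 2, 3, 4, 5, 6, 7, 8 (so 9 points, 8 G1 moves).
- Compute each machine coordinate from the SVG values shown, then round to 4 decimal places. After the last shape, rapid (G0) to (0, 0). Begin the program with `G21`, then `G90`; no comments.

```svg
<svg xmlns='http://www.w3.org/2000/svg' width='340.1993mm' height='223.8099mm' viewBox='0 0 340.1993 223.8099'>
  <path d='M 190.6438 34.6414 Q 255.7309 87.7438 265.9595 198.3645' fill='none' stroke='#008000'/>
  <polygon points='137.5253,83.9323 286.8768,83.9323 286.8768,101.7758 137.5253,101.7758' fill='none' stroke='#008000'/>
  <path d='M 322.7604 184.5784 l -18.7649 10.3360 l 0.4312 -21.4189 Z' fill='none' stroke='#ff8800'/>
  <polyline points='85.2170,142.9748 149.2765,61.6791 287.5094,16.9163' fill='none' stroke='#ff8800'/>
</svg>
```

Since the viewBox matches the mm dimensions, user units are millimetres directly. The only transform is the Y-flip y_m = 223.8099 − y_svg.

Shape 1 is a quadratic bezier drawn with `<path>`. Its stroke #008000 means engrave at S320, F2274. After flipping Y the toolpath is (190.6438,189.1685) → (206.0584,174.9942) → (219.7587,159.0224) → (231.7446,141.2532) → (242.0163,121.6865) → (250.5736,100.3224) → (257.4165,77.1609) → (262.5452,52.2019) → (265.9595,25.4454).

Shape 2 is a rectangle drawn with `<polygon>`. Its stroke #008000 means engrave at S320, F2274. After flipping Y the toolpath is (137.5253,139.8776) → (286.8768,139.8776) → (286.8768,122.0341) → (137.5253,122.0341) → (137.5253,139.8776), returning to the start.

Shape 3 is a regular polygon drawn with `<path>`. Its stroke #ff8800 means score at S623, F1698. After flipping Y the toolpath is (322.7604,39.2315) → (303.9955,28.8955) → (304.4267,50.3144) → (322.7604,39.2315), returning to the start.

Shape 4 is a open polyline drawn with `<polyline>`. Its stroke #ff8800 means score at S623, F1698. After flipping Y the toolpath is (85.2170,80.8351) → (149.2765,162.1308) → (287.5094,206.8936).

G21
G90
G0 X190.6438 Y189.1685
M3 S320
G01 X206.0584 Y174.9942 F2274
G01 X219.7587 Y159.0224 F2274
G01 X231.7446 Y141.2532 F2274
G01 X242.0163 Y121.6865 F2274
G01 X250.5736 Y100.3224 F2274
G01 X257.4165 Y77.1609 F2274
G01 X262.5452 Y52.2019 F2274
G01 X265.9595 Y25.4454 F2274
M5
G0 X137.5253 Y139.8776
M3 S320
G01 X286.8768 Y139.8776 F2274
G01 X286.8768 Y122.0341 F2274
G01 X137.5253 Y122.0341 F2274
G01 X137.5253 Y139.8776 F2274
M5
G0 X322.7604 Y39.2315
M3 S623
G01 X303.9955 Y28.8955 F1698
G01 X304.4267 Y50.3144 F1698
G01 X322.7604 Y39.2315 F1698
M5
G0 X85.2170 Y80.8351
M3 S623
G01 X149.2765 Y162.1308 F1698
G01 X287.5094 Y206.8936 F1698
M5
G0 X0.0000 Y0.0000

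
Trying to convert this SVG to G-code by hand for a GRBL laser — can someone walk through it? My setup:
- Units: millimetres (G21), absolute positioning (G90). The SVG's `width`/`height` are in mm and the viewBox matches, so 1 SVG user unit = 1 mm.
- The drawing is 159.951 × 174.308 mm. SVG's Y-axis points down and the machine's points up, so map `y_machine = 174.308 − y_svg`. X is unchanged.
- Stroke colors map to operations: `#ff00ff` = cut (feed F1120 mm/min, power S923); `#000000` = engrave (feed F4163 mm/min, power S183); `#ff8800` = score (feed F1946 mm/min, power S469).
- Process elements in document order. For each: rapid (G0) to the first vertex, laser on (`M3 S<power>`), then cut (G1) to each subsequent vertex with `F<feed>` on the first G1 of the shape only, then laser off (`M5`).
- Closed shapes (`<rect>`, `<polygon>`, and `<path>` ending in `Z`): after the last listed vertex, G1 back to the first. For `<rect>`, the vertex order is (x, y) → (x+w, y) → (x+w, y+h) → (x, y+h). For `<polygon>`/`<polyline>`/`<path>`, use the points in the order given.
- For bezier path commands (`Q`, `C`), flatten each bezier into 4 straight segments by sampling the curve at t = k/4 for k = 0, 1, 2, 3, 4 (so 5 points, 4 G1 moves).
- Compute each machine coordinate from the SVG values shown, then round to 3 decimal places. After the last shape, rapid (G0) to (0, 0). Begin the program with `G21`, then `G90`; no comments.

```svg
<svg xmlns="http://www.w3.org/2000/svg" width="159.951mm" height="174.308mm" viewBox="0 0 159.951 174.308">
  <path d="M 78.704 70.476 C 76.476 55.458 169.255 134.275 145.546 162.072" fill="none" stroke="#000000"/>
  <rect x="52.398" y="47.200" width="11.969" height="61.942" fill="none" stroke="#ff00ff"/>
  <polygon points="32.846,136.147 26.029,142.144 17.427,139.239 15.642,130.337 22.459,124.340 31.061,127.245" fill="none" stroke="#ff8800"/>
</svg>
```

Since the viewBox matches the mm dimensions, user units are millimetres directly. The only transform is the Y-flip y_m = 174.308 − y_svg.

Shape 1 is a cubic bezier drawn with `<path>`. Its stroke #000000 means engrave at S183, F4163. After flipping Y the toolpath is (78.704,103.832) → (91.542,99.765) → (120.180,74.090) → (144.791,40.387) → (145.546,12.236).

Shape 2 is a rectangle drawn with `<rect>`. Its stroke #ff00ff means cut at S923, F1120. After flipping Y the toolpath is (52.398,127.108) → (64.367,127.108) → (64.367,65.166) → (52.398,65.166) → (52.398,127.108), returning to the start.

Shape 3 is a regular polygon drawn with `<polygon>`. Its stroke #ff8800 means score at S469, F1946. After flipping Y the toolpath is (32.846,38.161) → (26.029,32.164) → (17.427,35.069) → (15.642,43.971) → (22.459,49.968) → (31.061,47.063) → (32.846,38.161), returning to the start.

G21
G90
G0 X78.704 Y103.832
M3 S183
G1 X91.542 Y99.765 F4163
G1 X120.180 Y74.090
G1 X144.791 Y40.387
G1 X145.546 Y12.236
M5
G0 X52.398 Y127.108
M3 S923
G1 X64.367 Y127.108 F1120
G1 X64.367 Y65.166
G1 X52.398 Y65.166
G1 X52.398 Y127.108
M5
G0 X32.846 Y38.161
M3 S469
G1 X26.029 Y32.164 F1946
G1 X17.427 Y35.069
G1 X15.642 Y43.971
G1 X22.459 Y49.968
G1 X31.061 Y47.063
G1 X32.846 Y38.161
M5
G0 X0.000 Y0.000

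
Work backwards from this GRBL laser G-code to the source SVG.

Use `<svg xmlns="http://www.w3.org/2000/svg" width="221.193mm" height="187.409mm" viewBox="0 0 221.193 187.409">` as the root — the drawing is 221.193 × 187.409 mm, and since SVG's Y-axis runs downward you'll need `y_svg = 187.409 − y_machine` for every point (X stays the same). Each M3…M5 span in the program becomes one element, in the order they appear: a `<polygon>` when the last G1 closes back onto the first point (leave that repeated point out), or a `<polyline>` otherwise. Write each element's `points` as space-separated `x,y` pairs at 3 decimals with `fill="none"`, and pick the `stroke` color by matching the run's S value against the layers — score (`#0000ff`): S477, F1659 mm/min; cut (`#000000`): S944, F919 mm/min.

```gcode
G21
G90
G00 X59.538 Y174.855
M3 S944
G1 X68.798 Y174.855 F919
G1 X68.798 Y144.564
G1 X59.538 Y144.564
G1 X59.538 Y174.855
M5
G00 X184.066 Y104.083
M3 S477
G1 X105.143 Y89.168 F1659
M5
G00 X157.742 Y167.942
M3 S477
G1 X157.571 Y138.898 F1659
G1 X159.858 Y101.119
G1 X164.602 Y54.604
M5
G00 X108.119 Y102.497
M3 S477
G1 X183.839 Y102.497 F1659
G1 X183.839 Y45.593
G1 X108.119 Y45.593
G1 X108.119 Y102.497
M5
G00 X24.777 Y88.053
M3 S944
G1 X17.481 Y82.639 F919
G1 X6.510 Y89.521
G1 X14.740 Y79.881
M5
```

<svg xmlns="http://www.w3.org/2000/svg" width="221.193mm" height="187.409mm" viewBox="0 0 221.193 187.409">
  <polygon points="59.538,12.554 68.798,12.554 68.798,42.845 59.538,42.845" fill="none" stroke="#000000"/>
  <polyline points="184.066,83.326 105.143,98.241" fill="none" stroke="#0000ff"/>
  <polyline points="157.742,19.467 157.571,48.511 159.858,86.290 164.602,132.805" fill="none" stroke="#0000ff"/>
  <polygon points="108.119,84.912 183.839,84.912 183.839,141.816 108.119,141.816" fill="none" stroke="#0000ff"/>
  <polyline points="24.777,99.356 17.481,104.770 6.510,97.888 14.740,107.528" fill="none" stroke="#000000"/>
</svg>

y_svg = 187.409 − y_m.

[1] S944→`#000000` (cut); closed run; points: 59.538,12.554 68.798,12.554 68.798,42.845 59.538,42.845

[2] S477→`#0000ff` (score); open run; points: 184.066,83.326 105.143,98.241

[3] S477→`#0000ff` (score); open run; points: 157.742,19.467 157.571,48.511 159.858,86.290 164.602,132.805

[4] S477→`#0000ff` (score); closed run; points: 108.119,84.912 183.839,84.912 183.839,141.816 108.119,141.816

[5] S944→`#000000` (cut); open run; points: 24.777,99.356 17.481,104.770 6.510,97.888 14.740,107.528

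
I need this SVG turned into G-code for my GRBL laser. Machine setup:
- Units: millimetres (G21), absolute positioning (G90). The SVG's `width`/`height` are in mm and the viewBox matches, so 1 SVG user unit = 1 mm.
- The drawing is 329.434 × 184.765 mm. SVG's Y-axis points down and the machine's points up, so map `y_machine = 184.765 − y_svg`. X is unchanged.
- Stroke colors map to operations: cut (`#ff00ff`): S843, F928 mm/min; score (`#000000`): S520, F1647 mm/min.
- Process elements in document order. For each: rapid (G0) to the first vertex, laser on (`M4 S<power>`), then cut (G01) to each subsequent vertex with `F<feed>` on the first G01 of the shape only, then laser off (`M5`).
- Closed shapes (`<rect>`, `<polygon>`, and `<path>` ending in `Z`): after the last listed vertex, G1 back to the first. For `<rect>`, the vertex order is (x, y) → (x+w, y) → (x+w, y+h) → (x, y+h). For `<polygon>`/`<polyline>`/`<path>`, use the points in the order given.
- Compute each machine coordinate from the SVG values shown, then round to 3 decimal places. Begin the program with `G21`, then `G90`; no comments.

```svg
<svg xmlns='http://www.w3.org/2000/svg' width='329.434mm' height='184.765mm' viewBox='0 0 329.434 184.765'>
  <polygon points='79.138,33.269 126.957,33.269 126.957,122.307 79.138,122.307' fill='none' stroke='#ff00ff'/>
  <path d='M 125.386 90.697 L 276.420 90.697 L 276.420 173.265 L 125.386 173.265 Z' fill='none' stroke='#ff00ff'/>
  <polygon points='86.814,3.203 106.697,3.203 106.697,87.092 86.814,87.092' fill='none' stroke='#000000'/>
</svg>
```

G21
G90
G0 X79.138 Y151.496
M4 S843
G01 X126.957 Y151.496 F928
G01 X126.957 Y62.458
G01 X79.138 Y62.458
G01 X79.138 Y151.496
M5
G0 X125.386 Y94.068
M4 S843
G01 X276.420 Y94.068 F928
G01 X276.420 Y11.500
G01 X125.386 Y11.500
G01 X125.386 Y94.068
M5
G0 X86.814 Y181.562
M4 S520
G01 X106.697 Y181.562 F1647
G01 X106.697 Y97.673
G01 X86.814 Y97.673
G01 X86.814 Y181.562
M5

Since the viewBox matches the mm dimensions, user units are millimetres directly. The only transform is the Y-flip y_m = 184.765 − y_svg.

Shape 1 is a rectangle drawn with `<polygon>`. Its stroke #ff00ff means cut at S843, F928. After flipping Y the toolpath is (79.138,151.496) → (126.957,151.496) → (126.957,62.458) → (79.138,62.458) → (79.138,151.496), returning to the start.

Shape 2 is a rectangle drawn with `<path>`. Its stroke #ff00ff means cut at S843, F928. After flipping Y the toolpath is (125.386,94.068) → (276.420,94.068) → (276.420,11.500) → (125.386,11.500) → (125.386,94.068), returning to the start.

Shape 3 is a rectangle drawn with `<polygon>`. Its stroke #000000 means score at S520, F1647. After flipping Y the toolpath is (86.814,181.562) → (106.697,181.562) → (106.697,97.673) → (86.814,97.673) → (86.814,181.562), returning to the start.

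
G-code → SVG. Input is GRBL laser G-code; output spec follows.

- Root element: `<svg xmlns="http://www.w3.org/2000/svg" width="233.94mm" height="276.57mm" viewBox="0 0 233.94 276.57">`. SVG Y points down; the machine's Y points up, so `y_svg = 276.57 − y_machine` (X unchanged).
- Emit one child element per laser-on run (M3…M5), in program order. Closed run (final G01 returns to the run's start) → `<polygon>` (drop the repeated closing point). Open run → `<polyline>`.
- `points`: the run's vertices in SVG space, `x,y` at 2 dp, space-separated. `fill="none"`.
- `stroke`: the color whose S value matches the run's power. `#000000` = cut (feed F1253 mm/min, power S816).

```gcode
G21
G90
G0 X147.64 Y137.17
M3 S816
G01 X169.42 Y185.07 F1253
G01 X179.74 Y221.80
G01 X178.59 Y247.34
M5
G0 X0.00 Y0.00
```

<svg xmlns="http://www.w3.org/2000/svg" width="233.94mm" height="276.57mm" viewBox="0 0 233.94 276.57">
  <polyline points="147.64,139.40 169.42,91.50 179.74,54.77 178.59,29.23" fill="none" stroke="#000000"/>
</svg>

Each laser-on run becomes one SVG element. Flip Y back into SVG space with y_svg = 276.57 − y_machine. Every run uses S816, so all elements get stroke `#000000` (cut).

Run 1: The run is open, so emit a `<polyline>` with points (Y-flipped): 147.64,139.40 169.42,91.50 179.74,54.77 178.59,29.23.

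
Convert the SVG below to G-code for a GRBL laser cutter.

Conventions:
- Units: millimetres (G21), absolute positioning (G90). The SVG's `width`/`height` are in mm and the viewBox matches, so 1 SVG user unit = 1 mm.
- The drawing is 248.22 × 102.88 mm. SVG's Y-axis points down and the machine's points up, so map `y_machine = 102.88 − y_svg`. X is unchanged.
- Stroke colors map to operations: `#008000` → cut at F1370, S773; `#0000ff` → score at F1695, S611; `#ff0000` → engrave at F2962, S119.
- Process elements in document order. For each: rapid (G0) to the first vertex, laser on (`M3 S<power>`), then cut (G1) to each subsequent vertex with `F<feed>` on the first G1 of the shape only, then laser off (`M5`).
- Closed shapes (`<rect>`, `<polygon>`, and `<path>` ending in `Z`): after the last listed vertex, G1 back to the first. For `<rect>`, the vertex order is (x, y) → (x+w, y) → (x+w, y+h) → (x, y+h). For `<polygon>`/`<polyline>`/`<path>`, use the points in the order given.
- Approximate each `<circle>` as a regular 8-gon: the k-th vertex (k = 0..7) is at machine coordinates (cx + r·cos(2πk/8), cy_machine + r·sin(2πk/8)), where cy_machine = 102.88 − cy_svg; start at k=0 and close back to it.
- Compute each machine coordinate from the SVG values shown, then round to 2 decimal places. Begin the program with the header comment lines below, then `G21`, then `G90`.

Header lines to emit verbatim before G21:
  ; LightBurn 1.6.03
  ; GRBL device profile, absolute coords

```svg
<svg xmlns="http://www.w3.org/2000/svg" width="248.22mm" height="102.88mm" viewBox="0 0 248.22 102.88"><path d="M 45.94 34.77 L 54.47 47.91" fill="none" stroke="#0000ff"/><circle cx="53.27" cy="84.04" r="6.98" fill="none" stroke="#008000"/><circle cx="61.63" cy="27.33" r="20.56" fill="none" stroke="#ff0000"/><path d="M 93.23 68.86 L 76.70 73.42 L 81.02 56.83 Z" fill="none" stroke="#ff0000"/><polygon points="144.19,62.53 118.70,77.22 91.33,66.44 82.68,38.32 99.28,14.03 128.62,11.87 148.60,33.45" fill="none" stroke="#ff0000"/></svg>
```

1 u = 1 mm; y_m = 102.88 − y.

[1] `<path>` line segment, #0000ff→score S611 F1695: (45.94,68.11) → (54.47,54.97)

[2] `<circle>` circle, #008000→cut S773 F1370: (60.25,18.84) → (58.21,23.78) → (53.27,25.82) → (48.33,23.78) → (46.29,18.84) → (48.33,13.90) → (53.27,11.86) → (58.21,13.90) → (60.25,18.84) (closed)

[3] `<circle>` circle, #ff0000→engrave S119 F2962: (82.19,75.55) → (76.17,90.09) → (61.63,96.11) → (47.09,90.09) → (41.07,75.55) → (47.09,61.01) → (61.63,54.99) → (76.17,61.01) → (82.19,75.55) (closed)

[4] `<path>` regular polygon, #ff0000→engrave S119 F2962: (93.23,34.02) → (76.70,29.46) → (81.02,46.05) → (93.23,34.02) (closed)

[5] `<polygon>` regular polygon, #ff0000→engrave S119 F2962: (144.19,40.35) → (118.70,25.66) → (91.33,36.44) → (82.68,64.56) → (99.28,88.85) → (128.62,91.01) → (148.60,69.43) → (144.19,40.35) (closed)

; LightBurn 1.6.03
; GRBL device profile, absolute coords
G21
G90
G0 X45.94 Y68.11
M3 S611
G1 X54.47 Y54.97 F1695
M5
G0 X60.25 Y18.84
M3 S773
G1 X58.21 Y23.78 F1370
G1 X53.27 Y25.82
G1 X48.33 Y23.78
G1 X46.29 Y18.84
G1 X48.33 Y13.90
G1 X53.27 Y11.86
G1 X58.21 Y13.90
G1 X60.25 Y18.84
M5
G0 X82.19 Y75.55
M3 S119
G1 X76.17 Y90.09 F2962
G1 X61.63 Y96.11
G1 X47.09 Y90.09
G1 X41.07 Y75.55
G1 X47.09 Y61.01
G1 X61.63 Y54.99
G1 X76.17 Y61.01
G1 X82.19 Y75.55
M5
G0 X93.23 Y34.02
M3 S119
G1 X76.70 Y29.46 F2962
G1 X81.02 Y46.05
G1 X93.23 Y34.02
M5
G0 X144.19 Y40.35
M3 S119
G1 X118.70 Y25.66 F2962
G1 X91.33 Y36.44
G1 X82.68 Y64.56
G1 X99.28 Y88.85
G1 X128.62 Y91.01
G1 X148.60 Y69.43
G1 X144.19 Y40.35
M5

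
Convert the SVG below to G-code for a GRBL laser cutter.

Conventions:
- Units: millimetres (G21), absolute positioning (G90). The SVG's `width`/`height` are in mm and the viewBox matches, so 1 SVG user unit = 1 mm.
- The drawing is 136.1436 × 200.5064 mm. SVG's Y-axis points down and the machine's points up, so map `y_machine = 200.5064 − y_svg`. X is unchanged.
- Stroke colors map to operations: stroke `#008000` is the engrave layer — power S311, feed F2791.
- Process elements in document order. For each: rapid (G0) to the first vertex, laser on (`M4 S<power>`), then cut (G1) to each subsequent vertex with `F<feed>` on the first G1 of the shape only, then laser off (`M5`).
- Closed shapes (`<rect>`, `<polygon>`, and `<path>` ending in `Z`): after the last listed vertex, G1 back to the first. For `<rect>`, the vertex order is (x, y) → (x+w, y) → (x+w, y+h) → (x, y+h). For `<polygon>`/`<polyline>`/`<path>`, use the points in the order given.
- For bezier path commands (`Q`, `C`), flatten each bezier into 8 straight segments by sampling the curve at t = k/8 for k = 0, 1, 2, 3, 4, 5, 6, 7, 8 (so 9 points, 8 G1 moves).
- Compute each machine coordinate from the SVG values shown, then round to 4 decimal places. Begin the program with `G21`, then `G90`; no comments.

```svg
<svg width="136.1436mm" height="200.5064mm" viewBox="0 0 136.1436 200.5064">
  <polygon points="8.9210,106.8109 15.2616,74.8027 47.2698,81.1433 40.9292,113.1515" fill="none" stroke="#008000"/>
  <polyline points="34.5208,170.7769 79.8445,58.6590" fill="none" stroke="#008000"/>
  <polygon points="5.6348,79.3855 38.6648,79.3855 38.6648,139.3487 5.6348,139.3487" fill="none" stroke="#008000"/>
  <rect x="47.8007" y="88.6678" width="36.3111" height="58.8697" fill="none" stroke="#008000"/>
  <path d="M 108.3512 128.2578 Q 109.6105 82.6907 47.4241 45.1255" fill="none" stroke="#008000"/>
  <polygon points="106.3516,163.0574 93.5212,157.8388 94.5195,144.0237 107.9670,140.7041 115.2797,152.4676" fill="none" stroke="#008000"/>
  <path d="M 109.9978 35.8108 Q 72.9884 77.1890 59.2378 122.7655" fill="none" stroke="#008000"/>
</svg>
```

Since the viewBox matches the mm dimensions, user units are millimetres directly. The only transform is the Y-flip y_m = 200.5064 − y_svg.

Shape 1 is a regular polygon drawn with `<polygon>`. Its stroke #008000 means engrave at S311, F2791. After flipping Y the toolpath is (8.9210,93.6955) → (15.2616,125.7037) → (47.2698,119.3631) → (40.9292,87.3549) → (8.9210,93.6955), returning to the start.

Shape 2 is a line segment drawn with `<polyline>`. Its stroke #008000 means engrave at S311, F2791. After flipping Y the toolpath is (34.5208,29.7295) → (79.8445,141.8474).

Shape 3 is a rectangle drawn with `<polygon>`. Its stroke #008000 means engrave at S311, F2791. After flipping Y the toolpath is (5.6348,121.1209) → (38.6648,121.1209) → (38.6648,61.1577) → (5.6348,61.1577) → (5.6348,121.1209), returning to the start.

Shape 4 is a rectangle drawn with `<rect>`. Its stroke #008000 means engrave at S311, F2791. After flipping Y the toolpath is (47.8007,111.8386) → (84.1118,111.8386) → (84.1118,52.9689) → (47.8007,52.9689) → (47.8007,111.8386), returning to the start.

Shape 5 is a quadratic bezier drawn with `<path>`. Its stroke #008000 means engrave at S311, F2791. After flipping Y the toolpath is (108.3512,72.2486) → (107.6747,83.5153) → (105.0155,94.5320) → (100.3736,105.2987) → (93.7491,115.8152) → (85.1418,126.0817) → (74.5519,136.0982) → (61.9794,145.8646) → (47.4241,155.3809).

Shape 6 is a regular polygon drawn with `<polygon>`. Its stroke #008000 means engrave at S311, F2791. After flipping Y the toolpath is (106.3516,37.4490) → (93.5212,42.6676) → (94.5195,56.4827) → (107.9670,59.8023) → (115.2797,48.0388) → (106.3516,37.4490), returning to the start.

Shape 7 is a quadratic bezier drawn with `<path>`. Its stroke #008000 means engrave at S311, F2791. After flipping Y the toolpath is (109.9978,164.6956) → (101.1089,154.2855) → (92.9468,143.7441) → (85.5115,133.0716) → (78.8031,122.2678) → (72.8215,111.3329) → (67.5668,100.2668) → (63.0389,89.0694) → (59.2378,77.7409).

G21
G90
G0 X8.9210 Y93.6955
M4 S311
G1 X15.2616 Y125.7037 F2791
G1 X47.2698 Y119.3631
G1 X40.9292 Y87.3549
G1 X8.9210 Y93.6955
M5
G0 X34.5208 Y29.7295
M4 S311
G1 X79.8445 Y141.8474 F2791
M5
G0 X5.6348 Y121.1209
M4 S311
G1 X38.6648 Y121.1209 F2791
G1 X38.6648 Y61.1577
G1 X5.6348 Y61.1577
G1 X5.6348 Y121.1209
M5
G0 X47.8007 Y111.8386
M4 S311
G1 X84.1118 Y111.8386 F2791
G1 X84.1118 Y52.9689
G1 X47.8007 Y52.9689
G1 X47.8007 Y111.8386
M5
G0 X108.3512 Y72.2486
M4 S311
G1 X107.6747 Y83.5153 F2791
G1 X105.0155 Y94.5320
G1 X100.3736 Y105.2987
G1 X93.7491 Y115.8152
G1 X85.1418 Y126.0817
G1 X74.5519 Y136.0982
G1 X61.9794 Y145.8646
G1 X47.4241 Y155.3809
M5
G0 X106.3516 Y37.4490
M4 S311
G1 X93.5212 Y42.6676 F2791
G1 X94.5195 Y56.4827
G1 X107.9670 Y59.8023
G1 X115.2797 Y48.0388
G1 X106.3516 Y37.4490
M5
G0 X109.9978 Y164.6956
M4 S311
G1 X101.1089 Y154.2855 F2791
G1 X92.9468 Y143.7441
G1 X85.5115 Y133.0716
G1 X78.8031 Y122.2678
G1 X72.8215 Y111.3329
G1 X67.5668 Y100.2668
G1 X63.0389 Y89.0694
G1 X59.2378 Y77.7409
M5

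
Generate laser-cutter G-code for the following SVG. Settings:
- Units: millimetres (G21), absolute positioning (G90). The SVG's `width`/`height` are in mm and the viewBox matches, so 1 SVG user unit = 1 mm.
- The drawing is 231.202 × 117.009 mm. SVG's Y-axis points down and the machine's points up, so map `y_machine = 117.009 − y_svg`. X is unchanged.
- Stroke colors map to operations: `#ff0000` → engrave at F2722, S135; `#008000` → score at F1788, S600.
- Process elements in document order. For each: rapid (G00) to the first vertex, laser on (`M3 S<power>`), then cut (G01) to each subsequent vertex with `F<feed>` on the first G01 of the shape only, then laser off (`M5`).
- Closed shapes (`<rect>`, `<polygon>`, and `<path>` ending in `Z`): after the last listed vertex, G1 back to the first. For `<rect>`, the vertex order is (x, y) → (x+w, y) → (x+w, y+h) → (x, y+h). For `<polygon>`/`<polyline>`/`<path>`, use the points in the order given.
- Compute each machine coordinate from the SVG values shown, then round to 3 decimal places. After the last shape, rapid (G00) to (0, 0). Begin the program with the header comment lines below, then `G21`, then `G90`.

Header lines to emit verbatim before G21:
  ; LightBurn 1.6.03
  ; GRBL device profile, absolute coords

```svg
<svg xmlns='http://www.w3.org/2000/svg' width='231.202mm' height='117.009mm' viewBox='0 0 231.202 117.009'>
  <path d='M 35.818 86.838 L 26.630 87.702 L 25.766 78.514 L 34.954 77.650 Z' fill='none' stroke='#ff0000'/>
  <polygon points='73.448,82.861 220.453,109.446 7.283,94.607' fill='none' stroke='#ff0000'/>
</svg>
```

Since the viewBox matches the mm dimensions, user units are millimetres directly. The only transform is the Y-flip y_m = 117.009 − y_svg.

Shape 1 is a regular polygon drawn with `<path>`. Its stroke #ff0000 means engrave at S135, F2722. After flipping Y the toolpath is (35.818,30.171) → (26.630,29.307) → (25.766,38.495) → (34.954,39.359) → (35.818,30.171), returning to the start.

Shape 2 is a closed polygon drawn with `<polygon>`. Its stroke #ff0000 means engrave at S135, F2722. After flipping Y the toolpath is (73.448,34.148) → (220.453,7.563) → (7.283,22.402) → (73.448,34.148), returning to the start.

; LightBurn 1.6.03
; GRBL device profile, absolute coords
G21
G90
G00 X35.818 Y30.171
M3 S135
G01 X26.630 Y29.307 F2722
G01 X25.766 Y38.495
G01 X34.954 Y39.359
G01 X35.818 Y30.171
M5
G00 X73.448 Y34.148
M3 S135
G01 X220.453 Y7.563 F2722
G01 X7.283 Y22.402
G01 X73.448 Y34.148
M5
G00 X0.000 Y0.000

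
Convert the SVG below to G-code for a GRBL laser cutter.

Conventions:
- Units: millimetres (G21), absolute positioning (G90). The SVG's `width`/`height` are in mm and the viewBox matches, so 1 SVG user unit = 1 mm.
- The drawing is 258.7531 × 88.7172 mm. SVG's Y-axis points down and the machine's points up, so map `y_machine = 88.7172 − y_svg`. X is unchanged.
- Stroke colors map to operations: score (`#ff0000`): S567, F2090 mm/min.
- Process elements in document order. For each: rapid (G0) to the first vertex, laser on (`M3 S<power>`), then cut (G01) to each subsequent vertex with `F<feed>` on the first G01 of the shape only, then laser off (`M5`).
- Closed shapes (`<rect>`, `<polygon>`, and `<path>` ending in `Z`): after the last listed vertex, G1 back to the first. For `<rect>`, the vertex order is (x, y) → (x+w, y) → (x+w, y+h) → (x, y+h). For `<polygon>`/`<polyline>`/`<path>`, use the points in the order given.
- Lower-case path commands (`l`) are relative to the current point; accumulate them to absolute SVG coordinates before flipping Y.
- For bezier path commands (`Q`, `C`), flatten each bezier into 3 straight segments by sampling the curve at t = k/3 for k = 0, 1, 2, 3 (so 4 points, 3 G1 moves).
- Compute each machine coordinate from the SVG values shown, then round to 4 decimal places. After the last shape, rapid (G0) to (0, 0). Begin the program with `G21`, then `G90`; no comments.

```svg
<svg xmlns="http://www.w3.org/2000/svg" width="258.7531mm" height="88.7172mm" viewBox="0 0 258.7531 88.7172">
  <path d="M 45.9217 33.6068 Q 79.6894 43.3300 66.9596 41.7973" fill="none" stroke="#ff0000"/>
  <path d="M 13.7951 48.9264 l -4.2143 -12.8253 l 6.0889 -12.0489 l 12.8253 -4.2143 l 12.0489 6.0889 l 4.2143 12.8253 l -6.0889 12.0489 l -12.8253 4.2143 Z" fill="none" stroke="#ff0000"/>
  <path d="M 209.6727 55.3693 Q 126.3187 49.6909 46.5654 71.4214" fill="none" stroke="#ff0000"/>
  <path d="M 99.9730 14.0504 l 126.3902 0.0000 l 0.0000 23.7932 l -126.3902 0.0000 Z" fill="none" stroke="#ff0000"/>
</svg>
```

G21
G90
G0 X45.9217 Y55.1104
M3 S567
G01 X63.2671 Y49.8789 F2090
G01 X70.2797 Y47.1488
G01 X66.9596 Y46.9199
M5
G0 X13.7951 Y39.7908
M3 S567
G01 X9.5808 Y52.6161 F2090
G01 X15.6697 Y64.6650
G01 X28.4950 Y68.8793
G01 X40.5439 Y62.7904
G01 X44.7582 Y49.9651
G01 X38.6693 Y37.9162
G01 X25.8440 Y33.7019
G01 X13.7951 Y39.7908
M5
G0 X209.6727 Y33.3479
M3 S567
G01 X154.5034 Y34.0881 F2090
G01 X100.1343 Y28.7374
G01 X46.5654 Y17.2958
M5
G0 X99.9730 Y74.6668
M3 S567
G01 X226.3632 Y74.6668 F2090
G01 X226.3632 Y50.8736
G01 X99.9730 Y50.8736
G01 X99.9730 Y74.6668
M5
G0 X0.0000 Y0.0000

1 u = 1 mm; y_m = 88.7172 − y.

[1] `<path>` quadratic bezier, #ff0000→score S567 F2090: (45.9217,55.1104) → (63.2671,49.8789) → (70.2797,47.1488) → (66.9596,46.9199)

[2] `<path>` regular polygon, #ff0000→score S567 F2090: (13.7951,39.7908) → (9.5808,52.6161) → (15.6697,64.6650) → (28.4950,68.8793) → (40.5439,62.7904) → (44.7582,49.9651) → (38.6693,37.9162) → (25.8440,33.7019) → (13.7951,39.7908) (closed)

[3] `<path>` quadratic bezier, #ff0000→score S567 F2090: (209.6727,33.3479) → (154.5034,34.0881) → (100.1343,28.7374) → (46.5654,17.2958)

[4] `<path>` rectangle, #ff0000→score S567 F2090: (99.9730,74.6668) → (226.3632,74.6668) → (226.3632,50.8736) → (99.9730,50.8736) → (99.9730,74.6668) (closed)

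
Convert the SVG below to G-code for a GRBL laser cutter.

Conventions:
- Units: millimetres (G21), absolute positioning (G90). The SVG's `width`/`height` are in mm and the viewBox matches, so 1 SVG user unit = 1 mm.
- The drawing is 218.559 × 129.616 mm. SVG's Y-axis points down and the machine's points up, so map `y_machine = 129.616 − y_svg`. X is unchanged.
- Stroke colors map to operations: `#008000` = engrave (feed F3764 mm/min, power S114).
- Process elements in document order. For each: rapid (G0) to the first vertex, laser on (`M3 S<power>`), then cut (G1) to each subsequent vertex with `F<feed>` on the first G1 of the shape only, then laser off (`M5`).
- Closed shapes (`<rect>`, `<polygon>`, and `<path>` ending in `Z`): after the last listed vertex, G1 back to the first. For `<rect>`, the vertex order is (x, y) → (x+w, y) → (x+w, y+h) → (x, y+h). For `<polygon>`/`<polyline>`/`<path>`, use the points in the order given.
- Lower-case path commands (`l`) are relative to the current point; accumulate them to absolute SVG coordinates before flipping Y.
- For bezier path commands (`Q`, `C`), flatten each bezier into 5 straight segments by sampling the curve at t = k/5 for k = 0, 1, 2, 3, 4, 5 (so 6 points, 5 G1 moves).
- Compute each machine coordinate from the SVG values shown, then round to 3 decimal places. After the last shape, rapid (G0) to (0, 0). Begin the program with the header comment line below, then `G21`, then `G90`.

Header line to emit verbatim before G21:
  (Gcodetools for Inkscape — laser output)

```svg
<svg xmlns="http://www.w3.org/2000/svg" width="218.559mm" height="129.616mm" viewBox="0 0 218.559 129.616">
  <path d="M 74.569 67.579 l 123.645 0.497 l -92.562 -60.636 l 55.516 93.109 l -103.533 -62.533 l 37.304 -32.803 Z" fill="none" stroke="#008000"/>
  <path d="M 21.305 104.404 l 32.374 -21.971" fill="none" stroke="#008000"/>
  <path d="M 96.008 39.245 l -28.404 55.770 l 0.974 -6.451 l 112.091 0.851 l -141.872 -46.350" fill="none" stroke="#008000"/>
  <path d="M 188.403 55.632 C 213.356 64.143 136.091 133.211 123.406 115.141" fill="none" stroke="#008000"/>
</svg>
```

(Gcodetools for Inkscape — laser output)
G21
G90
G0 X74.569 Y62.037
M3 S114
G1 X198.214 Y61.540 F3764
G1 X105.652 Y122.176
G1 X161.168 Y29.067
G1 X57.635 Y91.600
G1 X94.939 Y124.403
G1 X74.569 Y62.037
M5
G0 X21.305 Y25.212
M3 S114
G1 X53.679 Y47.183 F3764
M5
G0 X96.008 Y90.371
M3 S114
G1 X67.604 Y34.601 F3764
G1 X68.578 Y41.052
G1 X180.669 Y40.201
G1 X38.797 Y86.551
M5
G0 X188.403 Y73.984
M3 S114
G1 X192.443 Y62.792 F3764
G1 X179.957 Y44.156
G1 X158.951 Y25.165
G1 X137.432 Y12.908
G1 X123.406 Y14.475
M5
G0 X0.000 Y0.000

viewBox `0 0 218.559 129.616` with mm width/height → 1 unit = 1 mm. Flip: y_m = 129.616 − y_svg.

**Shape 1** — `<path>` closed polygon, stroke `#008000` → engrave (S114, F3764). Machine vertices: (74.569,62.037) → (198.214,61.540) → (105.652,122.176) → (161.168,29.067) → (57.635,91.600) → (94.939,124.403) → (74.569,62.037). Closed: final G1 returns to the first vertex.

**Shape 2** — `<path>` line segment, stroke `#008000` → engrave (S114, F3764). Machine vertices: (21.305,25.212) → (53.679,47.183). Open path.

**Shape 3** — `<path>` open polyline, stroke `#008000` → engrave (S114, F3764). Machine vertices: (96.008,90.371) → (67.604,34.601) → (68.578,41.052) → (180.669,40.201) → (38.797,86.551). Open path.

**Shape 4** — `<path>` cubic bezier, stroke `#008000` → engrave (S114, F3764). Control points (SVG): P0=(188.403,55.632), P1=(213.356,64.143), P2=(136.091,133.211), P3=(123.406,115.141); sampled at t=k/5. Machine vertices: (188.403,73.984) → (192.443,62.792) → (179.957,44.156) → (158.951,25.165) → (137.432,12.908) → (123.406,14.475). Open path.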